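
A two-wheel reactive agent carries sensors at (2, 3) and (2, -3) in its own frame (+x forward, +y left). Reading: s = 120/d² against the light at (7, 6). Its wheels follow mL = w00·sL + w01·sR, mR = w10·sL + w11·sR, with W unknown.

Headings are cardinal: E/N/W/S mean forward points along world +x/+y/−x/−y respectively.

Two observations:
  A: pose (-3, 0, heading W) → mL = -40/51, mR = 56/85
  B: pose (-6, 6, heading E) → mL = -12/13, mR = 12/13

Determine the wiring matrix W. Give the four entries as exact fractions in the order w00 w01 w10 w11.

0 -1 1/2 1/2

obs A: pose=(-3,0,W) → sL=8/15, sR=40/51, mL=-40/51, mR=56/85
obs B: pose=(-6,6,E) → sL=12/13, sR=12/13, mL=-12/13, mR=12/13
sensor matrix S = [[8/15, 40/51], [12/13, 12/13]]; det S = -256/1105
solve [mL_A; mL_B] = S·[w00; w01] and [mR_A; mR_B] = S·[w10; w11]:
  w00 = 0, w01 = -1, w10 = 1/2, w11 = 1/2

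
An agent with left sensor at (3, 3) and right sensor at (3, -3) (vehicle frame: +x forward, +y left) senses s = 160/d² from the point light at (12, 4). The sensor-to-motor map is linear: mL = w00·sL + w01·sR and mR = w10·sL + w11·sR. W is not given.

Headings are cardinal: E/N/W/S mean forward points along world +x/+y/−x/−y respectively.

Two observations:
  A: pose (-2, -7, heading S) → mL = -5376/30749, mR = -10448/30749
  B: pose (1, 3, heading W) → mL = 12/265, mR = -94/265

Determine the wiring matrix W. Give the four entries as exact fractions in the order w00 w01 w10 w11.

obs A: pose=(-2,-7,S) → sL=160/317, sR=32/97, mL=-5376/30749, mR=-10448/30749
obs B: pose=(1,3,W) → sL=40/53, sR=4/5, mL=12/265, mR=-94/265
sensor matrix S = [[160/317, 32/97], [40/53, 4/5]]; det S = 252288/1629697
solve [mL_A; mL_B] = S·[w00; w01] and [mR_A; mR_B] = S·[w10; w11]:
  w00 = -1, w01 = 1, w10 = -1, w11 = 1/2

-1 1 -1 1/2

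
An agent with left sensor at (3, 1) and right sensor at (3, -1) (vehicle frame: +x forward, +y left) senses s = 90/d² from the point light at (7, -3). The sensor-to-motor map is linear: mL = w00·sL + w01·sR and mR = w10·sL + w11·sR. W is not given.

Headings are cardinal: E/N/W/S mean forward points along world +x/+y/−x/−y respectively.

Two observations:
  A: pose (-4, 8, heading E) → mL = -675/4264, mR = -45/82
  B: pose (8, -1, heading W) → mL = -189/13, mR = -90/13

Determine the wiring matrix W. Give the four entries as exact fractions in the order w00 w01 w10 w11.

obs A: pose=(-4,8,E) → sL=45/104, sR=45/82, mL=-675/4264, mR=-45/82
obs B: pose=(8,-1,W) → sL=18, sR=90/13, mL=-189/13, mR=-90/13
sensor matrix S = [[45/104, 45/82], [18, 90/13]]; det S = -190755/27716
solve [mL_A; mL_B] = S·[w00; w01] and [mR_A; mR_B] = S·[w10; w11]:
  w00 = -1, w01 = 1/2, w10 = 0, w11 = -1

-1 1/2 0 -1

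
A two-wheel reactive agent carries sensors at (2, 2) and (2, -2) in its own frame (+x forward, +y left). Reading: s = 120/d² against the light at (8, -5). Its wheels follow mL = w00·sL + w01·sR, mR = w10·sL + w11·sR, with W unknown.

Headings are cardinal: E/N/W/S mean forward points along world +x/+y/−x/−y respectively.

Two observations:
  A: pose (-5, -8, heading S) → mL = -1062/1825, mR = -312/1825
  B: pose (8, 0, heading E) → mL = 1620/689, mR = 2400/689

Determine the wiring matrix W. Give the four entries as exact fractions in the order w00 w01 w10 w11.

obs A: pose=(-5,-8,S) → sL=60/73, sR=12/25, mL=-1062/1825, mR=-312/1825
obs B: pose=(8,0,E) → sL=120/53, sR=120/13, mL=1620/689, mR=2400/689
sensor matrix S = [[60/73, 12/25], [120/53, 120/13]]; det S = 1634688/251485
solve [mL_A; mL_B] = S·[w00; w01] and [mR_A; mR_B] = S·[w10; w11]:
  w00 = -1, w01 = 1/2, w10 = -1/2, w11 = 1/2

-1 1/2 -1/2 1/2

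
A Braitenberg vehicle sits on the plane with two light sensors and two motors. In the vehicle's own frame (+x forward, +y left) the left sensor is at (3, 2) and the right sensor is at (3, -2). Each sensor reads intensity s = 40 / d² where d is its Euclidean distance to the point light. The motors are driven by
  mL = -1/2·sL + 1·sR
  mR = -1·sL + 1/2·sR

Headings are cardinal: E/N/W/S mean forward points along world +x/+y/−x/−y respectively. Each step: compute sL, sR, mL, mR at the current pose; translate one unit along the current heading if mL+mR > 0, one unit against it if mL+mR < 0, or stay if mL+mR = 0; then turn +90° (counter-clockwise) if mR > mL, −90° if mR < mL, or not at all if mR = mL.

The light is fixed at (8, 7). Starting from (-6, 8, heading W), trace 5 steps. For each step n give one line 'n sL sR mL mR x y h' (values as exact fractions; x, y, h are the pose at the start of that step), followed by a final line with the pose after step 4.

n=0: pose=(-6,8,W); sL=4/29, sR=20/149; mL=282/4321, mR=-306/4321; mL+mR=-24/4321 → advance -1; mR−mL=-588/4321 → turn -1·90°
n=1: pose=(-5,8,N); sL=40/241, sR=40/137; mL=6900/33017, mR=-660/33017; mL+mR=6240/33017 → advance +1; mR−mL=-7560/33017 → turn -1·90°
n=2: pose=(-5,9,E); sL=10/29, sR=2/5; mL=33/145, mR=-21/145; mL+mR=12/145 → advance +1; mR−mL=-54/145 → turn -1·90°
n=3: pose=(-4,9,S); sL=40/101, sR=40/197; mL=100/19897, mR=-5860/19897; mL+mR=-5760/19897 → advance -1; mR−mL=-5960/19897 → turn -1·90°
n=4: pose=(-4,10,W); sL=20/113, sR=4/25; mL=202/2825, mR=-274/2825; mL+mR=-72/2825 → advance -1; mR−mL=-476/2825 → turn -1·90°

0 4/29 20/149 282/4321 -306/4321 -6 8 W
1 40/241 40/137 6900/33017 -660/33017 -5 8 N
2 10/29 2/5 33/145 -21/145 -5 9 E
3 40/101 40/197 100/19897 -5860/19897 -4 9 S
4 20/113 4/25 202/2825 -274/2825 -4 10 W
final -3 10 N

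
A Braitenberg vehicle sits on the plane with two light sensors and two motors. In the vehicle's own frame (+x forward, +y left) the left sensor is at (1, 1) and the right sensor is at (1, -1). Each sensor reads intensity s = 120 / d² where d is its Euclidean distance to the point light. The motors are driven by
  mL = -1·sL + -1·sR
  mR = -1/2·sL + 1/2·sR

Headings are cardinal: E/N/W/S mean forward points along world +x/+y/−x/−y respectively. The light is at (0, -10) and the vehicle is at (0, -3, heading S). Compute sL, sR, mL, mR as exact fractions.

120/37 120/37 -240/37 0

left sensor world pos  = (1, -4); dL² = 37
right sensor world pos = (-1, -4); dR² = 37
sL = 120/37 = 120/37
sR = 120/37 = 120/37
mL = -1·sL + -1·sR = -240/37
mR = -1/2·sL + 1/2·sR = 0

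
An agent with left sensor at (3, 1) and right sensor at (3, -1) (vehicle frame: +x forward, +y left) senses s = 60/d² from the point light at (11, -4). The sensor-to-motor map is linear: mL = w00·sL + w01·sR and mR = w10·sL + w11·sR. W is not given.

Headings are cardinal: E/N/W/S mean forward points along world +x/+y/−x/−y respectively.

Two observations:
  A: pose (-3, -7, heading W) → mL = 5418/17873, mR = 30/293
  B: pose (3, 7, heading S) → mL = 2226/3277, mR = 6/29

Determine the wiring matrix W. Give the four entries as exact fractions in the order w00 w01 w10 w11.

1/2 1 0 1/2

obs A: pose=(-3,-7,W) → sL=12/61, sR=60/293, mL=5418/17873, mR=30/293
obs B: pose=(3,7,S) → sL=60/113, sR=12/29, mL=2226/3277, mR=6/29
sensor matrix S = [[12/61, 60/293], [60/113, 12/29]]; det S = -1600704/58569821
solve [mL_A; mL_B] = S·[w00; w01] and [mR_A; mR_B] = S·[w10; w11]:
  w00 = 1/2, w01 = 1, w10 = 0, w11 = 1/2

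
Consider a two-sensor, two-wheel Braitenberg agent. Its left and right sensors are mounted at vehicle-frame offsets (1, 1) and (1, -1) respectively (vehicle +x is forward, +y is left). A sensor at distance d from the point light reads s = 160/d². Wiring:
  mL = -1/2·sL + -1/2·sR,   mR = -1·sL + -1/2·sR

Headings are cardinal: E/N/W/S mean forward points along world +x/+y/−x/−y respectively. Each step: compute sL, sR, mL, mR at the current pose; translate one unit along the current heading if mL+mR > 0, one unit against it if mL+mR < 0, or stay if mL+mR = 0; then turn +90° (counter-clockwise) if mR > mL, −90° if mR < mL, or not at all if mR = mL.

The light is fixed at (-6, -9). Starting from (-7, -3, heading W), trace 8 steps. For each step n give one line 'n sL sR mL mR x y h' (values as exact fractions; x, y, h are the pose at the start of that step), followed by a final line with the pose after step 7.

n=0: pose=(-7,-3,W); sL=160/29, sR=160/53; mL=-6560/1537, mR=-10800/1537; mL+mR=-17360/1537 → advance -1; mR−mL=-80/29 → turn -1·90°
n=1: pose=(-6,-3,N); sL=16/5, sR=16/5; mL=-16/5, mR=-24/5; mL+mR=-8 → advance -1; mR−mL=-8/5 → turn -1·90°
n=2: pose=(-6,-4,E); sL=160/37, sR=160/17; mL=-4320/629, mR=-5680/629; mL+mR=-10000/629 → advance -1; mR−mL=-80/37 → turn -1·90°
n=3: pose=(-7,-4,S); sL=10, sR=8; mL=-9, mR=-14; mL+mR=-23 → advance -1; mR−mL=-5 → turn -1·90°
n=4: pose=(-7,-3,W); sL=160/29, sR=160/53; mL=-6560/1537, mR=-10800/1537; mL+mR=-17360/1537 → advance -1; mR−mL=-80/29 → turn -1·90°
n=5: pose=(-6,-3,N); sL=16/5, sR=16/5; mL=-16/5, mR=-24/5; mL+mR=-8 → advance -1; mR−mL=-8/5 → turn -1·90°
n=6: pose=(-6,-4,E); sL=160/37, sR=160/17; mL=-4320/629, mR=-5680/629; mL+mR=-10000/629 → advance -1; mR−mL=-80/37 → turn -1·90°
n=7: pose=(-7,-4,S); sL=10, sR=8; mL=-9, mR=-14; mL+mR=-23 → advance -1; mR−mL=-5 → turn -1·90°

0 160/29 160/53 -6560/1537 -10800/1537 -7 -3 W
1 16/5 16/5 -16/5 -24/5 -6 -3 N
2 160/37 160/17 -4320/629 -5680/629 -6 -4 E
3 10 8 -9 -14 -7 -4 S
4 160/29 160/53 -6560/1537 -10800/1537 -7 -3 W
5 16/5 16/5 -16/5 -24/5 -6 -3 N
6 160/37 160/17 -4320/629 -5680/629 -6 -4 E
7 10 8 -9 -14 -7 -4 S
final -7 -3 W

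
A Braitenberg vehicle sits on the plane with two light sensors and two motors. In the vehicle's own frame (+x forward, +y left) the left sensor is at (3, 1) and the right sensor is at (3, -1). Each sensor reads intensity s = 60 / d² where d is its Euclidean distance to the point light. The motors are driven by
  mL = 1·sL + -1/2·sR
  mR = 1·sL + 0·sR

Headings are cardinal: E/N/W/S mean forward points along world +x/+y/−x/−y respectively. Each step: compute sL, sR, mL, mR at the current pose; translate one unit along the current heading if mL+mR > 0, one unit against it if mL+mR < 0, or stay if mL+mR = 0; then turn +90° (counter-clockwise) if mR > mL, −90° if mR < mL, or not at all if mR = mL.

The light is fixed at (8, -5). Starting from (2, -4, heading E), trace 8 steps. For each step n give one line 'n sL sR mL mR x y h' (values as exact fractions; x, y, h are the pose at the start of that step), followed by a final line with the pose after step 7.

n=0: pose=(2,-4,E); sL=60/13, sR=20/3; mL=50/39, mR=60/13; mL+mR=230/39 → advance +1; mR−mL=10/3 → turn +1·90°
n=1: pose=(3,-4,N); sL=15/13, sR=15/8; mL=45/208, mR=15/13; mL+mR=285/208 → advance +1; mR−mL=15/16 → turn +1·90°
n=2: pose=(3,-3,W); sL=12/13, sR=60/73; mL=486/949, mR=12/13; mL+mR=1362/949 → advance +1; mR−mL=30/73 → turn +1·90°
n=3: pose=(2,-3,S); sL=30/13, sR=6/5; mL=111/65, mR=30/13; mL+mR=261/65 → advance +1; mR−mL=3/5 → turn +1·90°
n=4: pose=(2,-4,E); sL=60/13, sR=20/3; mL=50/39, mR=60/13; mL+mR=230/39 → advance +1; mR−mL=10/3 → turn +1·90°
n=5: pose=(3,-4,N); sL=15/13, sR=15/8; mL=45/208, mR=15/13; mL+mR=285/208 → advance +1; mR−mL=15/16 → turn +1·90°
n=6: pose=(3,-3,W); sL=12/13, sR=60/73; mL=486/949, mR=12/13; mL+mR=1362/949 → advance +1; mR−mL=30/73 → turn +1·90°
n=7: pose=(2,-3,S); sL=30/13, sR=6/5; mL=111/65, mR=30/13; mL+mR=261/65 → advance +1; mR−mL=3/5 → turn +1·90°

0 60/13 20/3 50/39 60/13 2 -4 E
1 15/13 15/8 45/208 15/13 3 -4 N
2 12/13 60/73 486/949 12/13 3 -3 W
3 30/13 6/5 111/65 30/13 2 -3 S
4 60/13 20/3 50/39 60/13 2 -4 E
5 15/13 15/8 45/208 15/13 3 -4 N
6 12/13 60/73 486/949 12/13 3 -3 W
7 30/13 6/5 111/65 30/13 2 -3 S
final 2 -4 E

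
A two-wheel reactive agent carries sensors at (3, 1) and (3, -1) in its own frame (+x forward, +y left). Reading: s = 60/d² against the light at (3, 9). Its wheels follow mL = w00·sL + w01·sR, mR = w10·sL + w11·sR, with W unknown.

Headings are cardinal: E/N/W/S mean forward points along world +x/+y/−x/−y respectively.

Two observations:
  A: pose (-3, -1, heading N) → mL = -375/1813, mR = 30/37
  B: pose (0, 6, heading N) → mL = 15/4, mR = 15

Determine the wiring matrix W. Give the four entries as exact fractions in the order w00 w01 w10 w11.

obs A: pose=(-3,-1,N) → sL=30/49, sR=30/37, mL=-375/1813, mR=30/37
obs B: pose=(0,6,N) → sL=15/4, sR=15, mL=15/4, mR=15
sensor matrix S = [[30/49, 30/37], [15/4, 15]]; det S = 22275/3626
solve [mL_A; mL_B] = S·[w00; w01] and [mR_A; mR_B] = S·[w10; w11]:
  w00 = -1, w01 = 1/2, w10 = 0, w11 = 1

-1 1/2 0 1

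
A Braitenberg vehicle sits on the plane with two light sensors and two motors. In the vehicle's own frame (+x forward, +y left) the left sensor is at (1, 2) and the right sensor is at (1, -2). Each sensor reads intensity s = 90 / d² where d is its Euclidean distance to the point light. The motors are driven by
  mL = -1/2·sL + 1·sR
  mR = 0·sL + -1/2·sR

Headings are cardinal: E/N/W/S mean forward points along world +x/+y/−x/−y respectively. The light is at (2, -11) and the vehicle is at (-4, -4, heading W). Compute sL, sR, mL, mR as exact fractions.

45/37 9/13 81/962 -9/26

left sensor world pos  = (-5, -6); dL² = 74
right sensor world pos = (-5, -2); dR² = 130
sL = 90/74 = 45/37
sR = 90/130 = 9/13
mL = -1/2·sL + 1·sR = 81/962
mR = 0·sL + -1/2·sR = -9/26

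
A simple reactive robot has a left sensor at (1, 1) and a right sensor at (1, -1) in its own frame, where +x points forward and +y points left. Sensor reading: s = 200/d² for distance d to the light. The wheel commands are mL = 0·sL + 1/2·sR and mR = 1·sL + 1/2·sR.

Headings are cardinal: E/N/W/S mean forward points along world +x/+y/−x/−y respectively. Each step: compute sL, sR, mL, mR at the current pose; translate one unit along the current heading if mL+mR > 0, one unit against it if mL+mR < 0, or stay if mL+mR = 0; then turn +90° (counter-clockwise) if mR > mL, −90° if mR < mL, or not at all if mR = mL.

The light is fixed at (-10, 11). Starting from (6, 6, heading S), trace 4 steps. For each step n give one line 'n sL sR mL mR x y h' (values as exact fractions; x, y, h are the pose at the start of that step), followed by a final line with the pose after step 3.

0 8/13 200/261 100/261 3388/3393 6 6 S
1 100/157 100/169 50/169 24750/26533 6 5 E
2 200/281 200/349 100/349 97900/98069 7 5 N
3 50/73 25/34 25/68 5225/4964 7 6 W
final 6 6 S

n=0: pose=(6,6,S); sL=8/13, sR=200/261; mL=100/261, mR=3388/3393; mL+mR=4688/3393 → advance +1; mR−mL=8/13 → turn +1·90°
n=1: pose=(6,5,E); sL=100/157, sR=100/169; mL=50/169, mR=24750/26533; mL+mR=32600/26533 → advance +1; mR−mL=100/157 → turn +1·90°
n=2: pose=(7,5,N); sL=200/281, sR=200/349; mL=100/349, mR=97900/98069; mL+mR=126000/98069 → advance +1; mR−mL=200/281 → turn +1·90°
n=3: pose=(7,6,W); sL=50/73, sR=25/34; mL=25/68, mR=5225/4964; mL+mR=3525/2482 → advance +1; mR−mL=50/73 → turn +1·90°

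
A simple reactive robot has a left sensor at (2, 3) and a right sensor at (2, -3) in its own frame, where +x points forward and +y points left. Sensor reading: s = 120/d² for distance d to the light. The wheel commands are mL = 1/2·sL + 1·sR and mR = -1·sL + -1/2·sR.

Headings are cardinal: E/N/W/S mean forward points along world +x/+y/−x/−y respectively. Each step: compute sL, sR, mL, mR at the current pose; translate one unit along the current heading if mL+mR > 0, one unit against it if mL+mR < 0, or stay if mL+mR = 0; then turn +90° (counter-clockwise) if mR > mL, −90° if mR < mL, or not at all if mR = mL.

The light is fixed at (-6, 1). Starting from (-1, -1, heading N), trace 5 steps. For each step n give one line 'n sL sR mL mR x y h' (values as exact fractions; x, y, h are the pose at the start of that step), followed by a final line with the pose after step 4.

n=0: pose=(-1,-1,N); sL=30, sR=15/8; mL=135/8, mR=-495/16; mL+mR=-225/16 → advance -1; mR−mL=-765/16 → turn -1·90°
n=1: pose=(-1,-2,E); sL=120/49, sR=24/17; mL=2196/833, mR=-2628/833; mL+mR=-432/833 → advance -1; mR−mL=-4824/833 → turn -1·90°
n=2: pose=(-2,-2,S); sL=60/37, sR=60/13; mL=2610/481, mR=-1890/481; mL+mR=720/481 → advance +1; mR−mL=-4500/481 → turn -1·90°
n=3: pose=(-2,-3,W); sL=120/53, sR=24; mL=1332/53, mR=-756/53; mL+mR=576/53 → advance +1; mR−mL=-2088/53 → turn -1·90°
n=4: pose=(-3,-3,N); sL=30, sR=3; mL=18, mR=-63/2; mL+mR=-27/2 → advance -1; mR−mL=-99/2 → turn -1·90°

0 30 15/8 135/8 -495/16 -1 -1 N
1 120/49 24/17 2196/833 -2628/833 -1 -2 E
2 60/37 60/13 2610/481 -1890/481 -2 -2 S
3 120/53 24 1332/53 -756/53 -2 -3 W
4 30 3 18 -63/2 -3 -3 N
final -3 -4 E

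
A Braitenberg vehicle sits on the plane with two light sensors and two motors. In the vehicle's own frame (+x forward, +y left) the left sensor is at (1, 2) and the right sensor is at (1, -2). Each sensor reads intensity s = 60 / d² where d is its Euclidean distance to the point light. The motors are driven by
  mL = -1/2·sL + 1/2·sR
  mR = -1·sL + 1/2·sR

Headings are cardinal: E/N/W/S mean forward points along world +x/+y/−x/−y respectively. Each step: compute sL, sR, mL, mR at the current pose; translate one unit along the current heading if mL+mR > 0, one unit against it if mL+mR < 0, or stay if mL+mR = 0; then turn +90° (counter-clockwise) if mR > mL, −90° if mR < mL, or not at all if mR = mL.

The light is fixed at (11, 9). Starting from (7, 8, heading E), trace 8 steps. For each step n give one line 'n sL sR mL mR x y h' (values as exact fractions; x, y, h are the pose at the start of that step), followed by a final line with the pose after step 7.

n=0: pose=(7,8,E); sL=6, sR=10/3; mL=-4/3, mR=-13/3; mL+mR=-17/3 → advance -1; mR−mL=-3 → turn -1·90°
n=1: pose=(6,8,S); sL=60/13, sR=60/53; mL=-1200/689, mR=-2790/689; mL+mR=-3990/689 → advance -1; mR−mL=-30/13 → turn -1·90°
n=2: pose=(6,9,W); sL=3/2, sR=3/2; mL=0, mR=-3/4; mL+mR=-3/4 → advance -1; mR−mL=-3/4 → turn -1·90°
n=3: pose=(7,9,N); sL=60/37, sR=12; mL=192/37, mR=162/37; mL+mR=354/37 → advance +1; mR−mL=-30/37 → turn -1·90°
n=4: pose=(7,10,E); sL=10/3, sR=6; mL=4/3, mR=-1/3; mL+mR=1 → advance +1; mR−mL=-5/3 → turn -1·90°
n=5: pose=(8,10,S); sL=60, sR=12/5; mL=-144/5, mR=-294/5; mL+mR=-438/5 → advance -1; mR−mL=-30 → turn -1·90°
n=6: pose=(8,11,W); sL=15/4, sR=15/8; mL=-15/16, mR=-45/16; mL+mR=-15/4 → advance -1; mR−mL=-15/8 → turn -1·90°
n=7: pose=(9,11,N); sL=12/5, sR=20/3; mL=32/15, mR=14/15; mL+mR=46/15 → advance +1; mR−mL=-6/5 → turn -1·90°

0 6 10/3 -4/3 -13/3 7 8 E
1 60/13 60/53 -1200/689 -2790/689 6 8 S
2 3/2 3/2 0 -3/4 6 9 W
3 60/37 12 192/37 162/37 7 9 N
4 10/3 6 4/3 -1/3 7 10 E
5 60 12/5 -144/5 -294/5 8 10 S
6 15/4 15/8 -15/16 -45/16 8 11 W
7 12/5 20/3 32/15 14/15 9 11 N
final 9 12 E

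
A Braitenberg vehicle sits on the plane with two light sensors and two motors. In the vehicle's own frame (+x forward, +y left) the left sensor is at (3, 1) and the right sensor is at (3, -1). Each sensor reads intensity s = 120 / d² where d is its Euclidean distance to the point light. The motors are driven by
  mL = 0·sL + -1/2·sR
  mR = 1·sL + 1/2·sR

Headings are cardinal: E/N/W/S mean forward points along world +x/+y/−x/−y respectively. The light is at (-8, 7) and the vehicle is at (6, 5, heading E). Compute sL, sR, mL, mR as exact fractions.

12/29 60/149 -30/149 2658/4321

left sensor world pos  = (9, 6); dL² = 290
right sensor world pos = (9, 4); dR² = 298
sL = 120/290 = 12/29
sR = 120/298 = 60/149
mL = 0·sL + -1/2·sR = -30/149
mR = 1·sL + 1/2·sR = 2658/4321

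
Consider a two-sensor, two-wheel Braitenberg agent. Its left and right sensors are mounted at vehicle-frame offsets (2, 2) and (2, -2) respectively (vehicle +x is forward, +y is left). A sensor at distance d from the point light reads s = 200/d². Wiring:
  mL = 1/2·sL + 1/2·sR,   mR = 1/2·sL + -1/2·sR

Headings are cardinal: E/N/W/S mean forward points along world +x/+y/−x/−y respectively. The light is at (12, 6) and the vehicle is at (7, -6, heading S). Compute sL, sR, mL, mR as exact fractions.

40/41 40/49 1800/2009 160/2009

left sensor world pos  = (9, -8); dL² = 205
right sensor world pos = (5, -8); dR² = 245
sL = 200/205 = 40/41
sR = 200/245 = 40/49
mL = 1/2·sL + 1/2·sR = 1800/2009
mR = 1/2·sL + -1/2·sR = 160/2009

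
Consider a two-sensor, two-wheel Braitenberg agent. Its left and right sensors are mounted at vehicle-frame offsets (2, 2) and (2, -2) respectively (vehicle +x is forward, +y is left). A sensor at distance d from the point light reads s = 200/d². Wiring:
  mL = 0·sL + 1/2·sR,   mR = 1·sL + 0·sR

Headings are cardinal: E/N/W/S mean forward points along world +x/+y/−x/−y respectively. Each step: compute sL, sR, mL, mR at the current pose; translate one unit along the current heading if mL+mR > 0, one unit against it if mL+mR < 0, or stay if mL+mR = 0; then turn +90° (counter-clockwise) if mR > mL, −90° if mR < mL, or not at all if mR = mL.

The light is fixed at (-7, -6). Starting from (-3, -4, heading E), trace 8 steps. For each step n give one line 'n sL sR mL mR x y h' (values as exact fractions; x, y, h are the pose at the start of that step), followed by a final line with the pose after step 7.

0 50/13 50/9 25/9 50/13 -3 -4 E
1 8 40/13 20/13 8 -2 -4 N
2 20 100/17 50/17 20 -2 -3 W
3 200/37 40 20 200/37 -3 -3 S
4 50 10 5 50 -3 -4 W
5 8 200 100 8 -4 -4 S
6 100 20 10 100 -4 -5 W
7 200/17 200 100 200/17 -5 -5 S
final -5 -6 W

n=0: pose=(-3,-4,E); sL=50/13, sR=50/9; mL=25/9, mR=50/13; mL+mR=775/117 → advance +1; mR−mL=125/117 → turn +1·90°
n=1: pose=(-2,-4,N); sL=8, sR=40/13; mL=20/13, mR=8; mL+mR=124/13 → advance +1; mR−mL=84/13 → turn +1·90°
n=2: pose=(-2,-3,W); sL=20, sR=100/17; mL=50/17, mR=20; mL+mR=390/17 → advance +1; mR−mL=290/17 → turn +1·90°
n=3: pose=(-3,-3,S); sL=200/37, sR=40; mL=20, mR=200/37; mL+mR=940/37 → advance +1; mR−mL=-540/37 → turn -1·90°
n=4: pose=(-3,-4,W); sL=50, sR=10; mL=5, mR=50; mL+mR=55 → advance +1; mR−mL=45 → turn +1·90°
n=5: pose=(-4,-4,S); sL=8, sR=200; mL=100, mR=8; mL+mR=108 → advance +1; mR−mL=-92 → turn -1·90°
n=6: pose=(-4,-5,W); sL=100, sR=20; mL=10, mR=100; mL+mR=110 → advance +1; mR−mL=90 → turn +1·90°
n=7: pose=(-5,-5,S); sL=200/17, sR=200; mL=100, mR=200/17; mL+mR=1900/17 → advance +1; mR−mL=-1500/17 → turn -1·90°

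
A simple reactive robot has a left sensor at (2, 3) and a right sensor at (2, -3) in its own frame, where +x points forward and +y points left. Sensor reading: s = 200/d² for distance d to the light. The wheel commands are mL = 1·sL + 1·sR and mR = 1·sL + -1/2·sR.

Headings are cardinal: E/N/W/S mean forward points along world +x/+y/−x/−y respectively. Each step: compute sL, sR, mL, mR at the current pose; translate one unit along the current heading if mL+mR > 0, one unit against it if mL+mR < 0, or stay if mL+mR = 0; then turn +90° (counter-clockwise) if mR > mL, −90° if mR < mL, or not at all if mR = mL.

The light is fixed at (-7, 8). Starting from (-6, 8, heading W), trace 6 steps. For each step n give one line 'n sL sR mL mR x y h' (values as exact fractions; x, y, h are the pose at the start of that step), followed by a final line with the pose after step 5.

0 20 20 40 10 -6 8 W
1 200/13 200/13 400/13 100/13 -7 8 N
2 10 25 35 -5/2 -7 9 E
3 200/17 40 880/17 -140/17 -6 9 S
4 20 20 40 10 -6 8 W
5 200/13 200/13 400/13 100/13 -7 8 N
final -7 9 E

n=0: pose=(-6,8,W); sL=20, sR=20; mL=40, mR=10; mL+mR=50 → advance +1; mR−mL=-30 → turn -1·90°
n=1: pose=(-7,8,N); sL=200/13, sR=200/13; mL=400/13, mR=100/13; mL+mR=500/13 → advance +1; mR−mL=-300/13 → turn -1·90°
n=2: pose=(-7,9,E); sL=10, sR=25; mL=35, mR=-5/2; mL+mR=65/2 → advance +1; mR−mL=-75/2 → turn -1·90°
n=3: pose=(-6,9,S); sL=200/17, sR=40; mL=880/17, mR=-140/17; mL+mR=740/17 → advance +1; mR−mL=-60 → turn -1·90°
n=4: pose=(-6,8,W); sL=20, sR=20; mL=40, mR=10; mL+mR=50 → advance +1; mR−mL=-30 → turn -1·90°
n=5: pose=(-7,8,N); sL=200/13, sR=200/13; mL=400/13, mR=100/13; mL+mR=500/13 → advance +1; mR−mL=-300/13 → turn -1·90°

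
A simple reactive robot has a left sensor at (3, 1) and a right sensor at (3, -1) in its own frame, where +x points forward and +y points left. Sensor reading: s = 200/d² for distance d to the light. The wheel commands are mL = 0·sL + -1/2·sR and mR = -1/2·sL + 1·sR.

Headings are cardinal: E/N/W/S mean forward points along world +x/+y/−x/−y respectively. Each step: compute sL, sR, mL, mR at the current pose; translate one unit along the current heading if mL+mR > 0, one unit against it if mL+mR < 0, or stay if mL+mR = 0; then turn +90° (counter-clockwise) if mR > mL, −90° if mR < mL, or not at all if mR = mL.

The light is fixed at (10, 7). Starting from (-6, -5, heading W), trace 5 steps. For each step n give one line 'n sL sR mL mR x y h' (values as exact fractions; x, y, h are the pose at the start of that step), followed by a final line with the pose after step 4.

0 20/53 100/241 -50/241 2890/12773 -6 -5 W
1 200/481 200/549 -100/549 41300/264069 -7 -5 S
2 25/37 10/17 -5/17 315/1258 -7 -4 E
3 8/17 200/353 -100/353 1988/6001 -8 -4 N
4 100/281 100/261 -50/261 15050/73341 -8 -3 W
final -9 -3 S

n=0: pose=(-6,-5,W); sL=20/53, sR=100/241; mL=-50/241, mR=2890/12773; mL+mR=240/12773 → advance +1; mR−mL=5540/12773 → turn +1·90°
n=1: pose=(-7,-5,S); sL=200/481, sR=200/549; mL=-100/549, mR=41300/264069; mL+mR=-6800/264069 → advance -1; mR−mL=29800/88023 → turn +1·90°
n=2: pose=(-7,-4,E); sL=25/37, sR=10/17; mL=-5/17, mR=315/1258; mL+mR=-55/1258 → advance -1; mR−mL=685/1258 → turn +1·90°
n=3: pose=(-8,-4,N); sL=8/17, sR=200/353; mL=-100/353, mR=1988/6001; mL+mR=288/6001 → advance +1; mR−mL=3688/6001 → turn +1·90°
n=4: pose=(-8,-3,W); sL=100/281, sR=100/261; mL=-50/261, mR=15050/73341; mL+mR=1000/73341 → advance +1; mR−mL=9700/24447 → turn +1·90°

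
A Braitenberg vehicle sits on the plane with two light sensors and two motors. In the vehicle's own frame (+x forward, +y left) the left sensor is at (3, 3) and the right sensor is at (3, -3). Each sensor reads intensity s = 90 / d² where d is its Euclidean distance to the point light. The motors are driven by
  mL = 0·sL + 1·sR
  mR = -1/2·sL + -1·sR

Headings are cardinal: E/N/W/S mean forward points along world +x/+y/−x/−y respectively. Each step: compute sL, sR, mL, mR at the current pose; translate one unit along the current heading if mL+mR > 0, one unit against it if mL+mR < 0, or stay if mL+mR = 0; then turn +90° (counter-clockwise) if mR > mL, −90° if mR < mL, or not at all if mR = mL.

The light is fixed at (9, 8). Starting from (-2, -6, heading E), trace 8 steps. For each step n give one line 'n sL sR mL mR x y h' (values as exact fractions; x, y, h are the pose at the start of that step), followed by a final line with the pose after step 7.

n=0: pose=(-2,-6,E); sL=18/37, sR=90/353; mL=90/353, mR=-6507/13061; mL+mR=-9/37 → advance -1; mR−mL=-9837/13061 → turn -1·90°
n=1: pose=(-3,-6,S); sL=9/37, sR=45/257; mL=45/257, mR=-5643/19018; mL+mR=-9/74 → advance -1; mR−mL=-8973/19018 → turn -1·90°
n=2: pose=(-3,-5,W); sL=90/481, sR=18/65; mL=18/65, mR=-891/2405; mL+mR=-45/481 → advance -1; mR−mL=-1557/2405 → turn -1·90°
n=3: pose=(-2,-5,N); sL=45/148, sR=45/82; mL=45/82, mR=-8505/12136; mL+mR=-45/296 → advance -1; mR−mL=-15165/12136 → turn -1·90°
n=4: pose=(-2,-6,E); sL=18/37, sR=90/353; mL=90/353, mR=-6507/13061; mL+mR=-9/37 → advance -1; mR−mL=-9837/13061 → turn -1·90°
n=5: pose=(-3,-6,S); sL=9/37, sR=45/257; mL=45/257, mR=-5643/19018; mL+mR=-9/74 → advance -1; mR−mL=-8973/19018 → turn -1·90°
n=6: pose=(-3,-5,W); sL=90/481, sR=18/65; mL=18/65, mR=-891/2405; mL+mR=-45/481 → advance -1; mR−mL=-1557/2405 → turn -1·90°
n=7: pose=(-2,-5,N); sL=45/148, sR=45/82; mL=45/82, mR=-8505/12136; mL+mR=-45/296 → advance -1; mR−mL=-15165/12136 → turn -1·90°

0 18/37 90/353 90/353 -6507/13061 -2 -6 E
1 9/37 45/257 45/257 -5643/19018 -3 -6 S
2 90/481 18/65 18/65 -891/2405 -3 -5 W
3 45/148 45/82 45/82 -8505/12136 -2 -5 N
4 18/37 90/353 90/353 -6507/13061 -2 -6 E
5 9/37 45/257 45/257 -5643/19018 -3 -6 S
6 90/481 18/65 18/65 -891/2405 -3 -5 W
7 45/148 45/82 45/82 -8505/12136 -2 -5 N
final -2 -6 E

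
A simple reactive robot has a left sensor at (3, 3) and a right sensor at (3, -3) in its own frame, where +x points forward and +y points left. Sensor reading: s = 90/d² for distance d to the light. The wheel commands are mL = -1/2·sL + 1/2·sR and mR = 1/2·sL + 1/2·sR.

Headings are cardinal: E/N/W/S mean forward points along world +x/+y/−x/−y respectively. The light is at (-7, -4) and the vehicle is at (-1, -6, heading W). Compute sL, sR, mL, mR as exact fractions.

left sensor world pos  = (-4, -9); dL² = 34
right sensor world pos = (-4, -3); dR² = 10
sL = 90/34 = 45/17
sR = 90/10 = 9
mL = -1/2·sL + 1/2·sR = 54/17
mR = 1/2·sL + 1/2·sR = 99/17

45/17 9 54/17 99/17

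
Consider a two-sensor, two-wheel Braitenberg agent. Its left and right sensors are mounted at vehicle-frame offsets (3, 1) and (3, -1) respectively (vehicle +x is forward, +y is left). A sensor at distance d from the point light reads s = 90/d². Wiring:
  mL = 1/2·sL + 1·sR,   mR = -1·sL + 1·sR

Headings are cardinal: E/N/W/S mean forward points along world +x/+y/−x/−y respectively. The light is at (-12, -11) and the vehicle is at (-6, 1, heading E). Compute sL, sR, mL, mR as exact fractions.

9/25 45/101 3159/5050 216/2525

left sensor world pos  = (-3, 2); dL² = 250
right sensor world pos = (-3, 0); dR² = 202
sL = 90/250 = 9/25
sR = 90/202 = 45/101
mL = 1/2·sL + 1·sR = 3159/5050
mR = -1·sL + 1·sR = 216/2525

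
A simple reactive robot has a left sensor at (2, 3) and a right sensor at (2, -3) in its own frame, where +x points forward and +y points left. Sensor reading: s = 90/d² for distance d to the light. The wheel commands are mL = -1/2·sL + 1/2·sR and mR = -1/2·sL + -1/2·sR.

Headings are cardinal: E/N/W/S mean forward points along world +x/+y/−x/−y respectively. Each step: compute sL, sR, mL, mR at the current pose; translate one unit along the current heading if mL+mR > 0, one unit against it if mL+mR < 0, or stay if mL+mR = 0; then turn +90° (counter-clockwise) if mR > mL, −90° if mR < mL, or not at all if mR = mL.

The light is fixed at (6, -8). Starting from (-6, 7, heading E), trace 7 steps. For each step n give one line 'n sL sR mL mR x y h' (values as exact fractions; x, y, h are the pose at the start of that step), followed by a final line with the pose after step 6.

0 45/212 45/122 2025/25864 -7515/25864 -6 7 E
1 90/269 18/85 -1404/22865 -6246/22865 -7 7 S
2 45/197 45/293 -2160/57721 -11025/57721 -7 8 W
3 10/61 2/9 16/549 -106/549 -6 8 N
4 45/212 45/122 2025/25864 -7515/25864 -6 7 E
5 90/269 18/85 -1404/22865 -6246/22865 -7 7 S
6 45/197 45/293 -2160/57721 -11025/57721 -7 8 W
final -6 8 N

n=0: pose=(-6,7,E); sL=45/212, sR=45/122; mL=2025/25864, mR=-7515/25864; mL+mR=-45/212 → advance -1; mR−mL=-45/122 → turn -1·90°
n=1: pose=(-7,7,S); sL=90/269, sR=18/85; mL=-1404/22865, mR=-6246/22865; mL+mR=-90/269 → advance -1; mR−mL=-18/85 → turn -1·90°
n=2: pose=(-7,8,W); sL=45/197, sR=45/293; mL=-2160/57721, mR=-11025/57721; mL+mR=-45/197 → advance -1; mR−mL=-45/293 → turn -1·90°
n=3: pose=(-6,8,N); sL=10/61, sR=2/9; mL=16/549, mR=-106/549; mL+mR=-10/61 → advance -1; mR−mL=-2/9 → turn -1·90°
n=4: pose=(-6,7,E); sL=45/212, sR=45/122; mL=2025/25864, mR=-7515/25864; mL+mR=-45/212 → advance -1; mR−mL=-45/122 → turn -1·90°
n=5: pose=(-7,7,S); sL=90/269, sR=18/85; mL=-1404/22865, mR=-6246/22865; mL+mR=-90/269 → advance -1; mR−mL=-18/85 → turn -1·90°
n=6: pose=(-7,8,W); sL=45/197, sR=45/293; mL=-2160/57721, mR=-11025/57721; mL+mR=-45/197 → advance -1; mR−mL=-45/293 → turn -1·90°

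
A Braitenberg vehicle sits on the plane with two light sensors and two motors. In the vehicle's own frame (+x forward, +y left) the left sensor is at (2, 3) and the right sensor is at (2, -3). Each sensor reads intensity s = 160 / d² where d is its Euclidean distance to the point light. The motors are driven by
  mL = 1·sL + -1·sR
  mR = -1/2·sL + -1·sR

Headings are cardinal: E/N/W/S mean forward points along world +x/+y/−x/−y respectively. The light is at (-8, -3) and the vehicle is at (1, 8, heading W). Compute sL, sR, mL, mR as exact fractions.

left sensor world pos  = (-1, 5); dL² = 113
right sensor world pos = (-1, 11); dR² = 245
sL = 160/113 = 160/113
sR = 160/245 = 32/49
mL = 1·sL + -1·sR = 4224/5537
mR = -1/2·sL + -1·sR = -7536/5537

160/113 32/49 4224/5537 -7536/5537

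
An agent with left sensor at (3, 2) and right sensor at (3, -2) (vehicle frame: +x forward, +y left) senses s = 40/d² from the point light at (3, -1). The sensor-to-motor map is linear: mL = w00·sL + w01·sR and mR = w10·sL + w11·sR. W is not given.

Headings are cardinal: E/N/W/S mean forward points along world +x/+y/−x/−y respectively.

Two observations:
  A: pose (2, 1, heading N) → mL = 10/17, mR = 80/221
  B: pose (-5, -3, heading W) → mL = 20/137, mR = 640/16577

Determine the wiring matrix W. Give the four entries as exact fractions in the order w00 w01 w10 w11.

1/2 0 -1 1

obs A: pose=(2,1,N) → sL=20/17, sR=20/13, mL=10/17, mR=80/221
obs B: pose=(-5,-3,W) → sL=40/137, sR=40/121, mL=20/137, mR=640/16577
sensor matrix S = [[20/17, 20/13], [40/137, 40/121]]; det S = -220800/3663517
solve [mL_A; mL_B] = S·[w00; w01] and [mR_A; mR_B] = S·[w10; w11]:
  w00 = 1/2, w01 = 0, w10 = -1, w11 = 1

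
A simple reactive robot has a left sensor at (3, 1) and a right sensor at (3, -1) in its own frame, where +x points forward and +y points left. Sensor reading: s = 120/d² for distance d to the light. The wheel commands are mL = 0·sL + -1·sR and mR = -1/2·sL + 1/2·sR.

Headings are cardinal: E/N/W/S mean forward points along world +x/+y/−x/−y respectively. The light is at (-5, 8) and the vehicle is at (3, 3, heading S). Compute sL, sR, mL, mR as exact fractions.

left sensor world pos  = (4, 0); dL² = 145
right sensor world pos = (2, 0); dR² = 113
sL = 120/145 = 24/29
sR = 120/113 = 120/113
mL = 0·sL + -1·sR = -120/113
mR = -1/2·sL + 1/2·sR = 384/3277

24/29 120/113 -120/113 384/3277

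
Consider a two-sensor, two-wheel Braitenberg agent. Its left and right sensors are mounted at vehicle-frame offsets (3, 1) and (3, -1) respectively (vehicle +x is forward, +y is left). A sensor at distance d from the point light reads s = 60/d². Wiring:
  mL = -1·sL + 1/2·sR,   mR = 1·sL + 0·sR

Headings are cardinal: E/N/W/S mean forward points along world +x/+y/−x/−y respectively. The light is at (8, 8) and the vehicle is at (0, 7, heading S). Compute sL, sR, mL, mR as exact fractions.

12/13 60/97 -774/1261 12/13

left sensor world pos  = (1, 4); dL² = 65
right sensor world pos = (-1, 4); dR² = 97
sL = 60/65 = 12/13
sR = 60/97 = 60/97
mL = -1·sL + 1/2·sR = -774/1261
mR = 1·sL + 0·sR = 12/13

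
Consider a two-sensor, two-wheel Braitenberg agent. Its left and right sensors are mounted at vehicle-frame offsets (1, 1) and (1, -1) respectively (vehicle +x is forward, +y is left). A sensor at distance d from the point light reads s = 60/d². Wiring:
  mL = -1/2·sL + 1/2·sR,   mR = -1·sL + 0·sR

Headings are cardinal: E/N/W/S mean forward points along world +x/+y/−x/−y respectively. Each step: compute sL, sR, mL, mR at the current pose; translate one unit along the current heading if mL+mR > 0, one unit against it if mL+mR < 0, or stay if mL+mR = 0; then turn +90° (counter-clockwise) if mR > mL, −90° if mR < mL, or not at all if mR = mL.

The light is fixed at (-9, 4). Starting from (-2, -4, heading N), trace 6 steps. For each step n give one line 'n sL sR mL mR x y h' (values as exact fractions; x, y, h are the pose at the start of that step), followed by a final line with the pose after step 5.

n=0: pose=(-2,-4,N); sL=12/17, sR=60/113; mL=-168/1921, mR=-12/17; mL+mR=-1524/1921 → advance -1; mR−mL=-1188/1921 → turn -1·90°
n=1: pose=(-2,-5,E); sL=15/32, sR=15/41; mL=-135/2624, mR=-15/32; mL+mR=-1365/2624 → advance -1; mR−mL=-1095/2624 → turn -1·90°
n=2: pose=(-3,-5,S); sL=60/149, sR=12/25; mL=144/3725, mR=-60/149; mL+mR=-1356/3725 → advance -1; mR−mL=-1644/3725 → turn -1·90°
n=3: pose=(-3,-4,W); sL=30/53, sR=30/37; mL=240/1961, mR=-30/53; mL+mR=-870/1961 → advance -1; mR−mL=-1350/1961 → turn -1·90°
n=4: pose=(-2,-4,N); sL=12/17, sR=60/113; mL=-168/1921, mR=-12/17; mL+mR=-1524/1921 → advance -1; mR−mL=-1188/1921 → turn -1·90°
n=5: pose=(-2,-5,E); sL=15/32, sR=15/41; mL=-135/2624, mR=-15/32; mL+mR=-1365/2624 → advance -1; mR−mL=-1095/2624 → turn -1·90°

0 12/17 60/113 -168/1921 -12/17 -2 -4 N
1 15/32 15/41 -135/2624 -15/32 -2 -5 E
2 60/149 12/25 144/3725 -60/149 -3 -5 S
3 30/53 30/37 240/1961 -30/53 -3 -4 W
4 12/17 60/113 -168/1921 -12/17 -2 -4 N
5 15/32 15/41 -135/2624 -15/32 -2 -5 E
final -3 -5 S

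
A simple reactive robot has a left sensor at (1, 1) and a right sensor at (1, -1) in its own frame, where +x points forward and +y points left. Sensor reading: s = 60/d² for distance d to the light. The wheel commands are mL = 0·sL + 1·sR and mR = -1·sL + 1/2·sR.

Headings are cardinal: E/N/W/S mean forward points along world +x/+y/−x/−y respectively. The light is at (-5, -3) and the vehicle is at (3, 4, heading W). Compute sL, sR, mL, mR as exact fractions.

12/17 60/113 60/113 -846/1921

left sensor world pos  = (2, 3); dL² = 85
right sensor world pos = (2, 5); dR² = 113
sL = 60/85 = 12/17
sR = 60/113 = 60/113
mL = 0·sL + 1·sR = 60/113
mR = -1·sL + 1/2·sR = -846/1921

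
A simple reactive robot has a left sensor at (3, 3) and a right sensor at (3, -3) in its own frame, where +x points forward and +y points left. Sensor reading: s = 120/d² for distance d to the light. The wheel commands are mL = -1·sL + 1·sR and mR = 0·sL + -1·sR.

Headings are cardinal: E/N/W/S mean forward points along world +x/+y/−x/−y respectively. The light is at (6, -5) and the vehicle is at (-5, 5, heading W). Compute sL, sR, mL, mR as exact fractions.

24/49 24/73 -576/3577 -24/73

left sensor world pos  = (-8, 2); dL² = 245
right sensor world pos = (-8, 8); dR² = 365
sL = 120/245 = 24/49
sR = 120/365 = 24/73
mL = -1·sL + 1·sR = -576/3577
mR = 0·sL + -1·sR = -24/73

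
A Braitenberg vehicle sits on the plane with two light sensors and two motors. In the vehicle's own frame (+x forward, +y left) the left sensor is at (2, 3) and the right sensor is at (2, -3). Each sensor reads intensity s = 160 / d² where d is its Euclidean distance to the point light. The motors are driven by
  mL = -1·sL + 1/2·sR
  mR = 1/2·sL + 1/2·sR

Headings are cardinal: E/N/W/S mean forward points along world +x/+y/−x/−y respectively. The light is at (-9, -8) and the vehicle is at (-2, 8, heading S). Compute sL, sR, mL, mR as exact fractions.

left sensor world pos  = (1, 6); dL² = 296
right sensor world pos = (-5, 6); dR² = 212
sL = 160/296 = 20/37
sR = 160/212 = 40/53
mL = -1·sL + 1/2·sR = -320/1961
mR = 1/2·sL + 1/2·sR = 1270/1961

20/37 40/53 -320/1961 1270/1961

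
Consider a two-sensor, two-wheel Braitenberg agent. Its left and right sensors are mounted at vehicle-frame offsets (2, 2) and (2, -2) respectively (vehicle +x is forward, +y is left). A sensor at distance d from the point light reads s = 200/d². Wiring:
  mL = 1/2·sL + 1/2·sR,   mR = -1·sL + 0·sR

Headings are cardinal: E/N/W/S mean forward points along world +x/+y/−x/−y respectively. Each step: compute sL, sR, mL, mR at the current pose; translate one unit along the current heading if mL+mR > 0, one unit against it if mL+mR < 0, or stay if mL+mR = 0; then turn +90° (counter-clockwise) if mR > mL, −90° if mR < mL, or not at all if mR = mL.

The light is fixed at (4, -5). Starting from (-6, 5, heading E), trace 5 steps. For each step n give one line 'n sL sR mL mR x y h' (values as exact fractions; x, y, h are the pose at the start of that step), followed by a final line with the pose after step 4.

0 25/26 25/16 525/416 -25/26 -6 5 E
1 200/113 40/37 5960/4181 -200/113 -5 5 S
2 100/101 20/29 2460/2929 -100/101 -5 6 W
3 200/269 40/41 9480/11029 -200/269 -4 6 N
4 25/29 25/17 575/493 -25/29 -4 7 E
final -3 7 S

n=0: pose=(-6,5,E); sL=25/26, sR=25/16; mL=525/416, mR=-25/26; mL+mR=125/416 → advance +1; mR−mL=-925/416 → turn -1·90°
n=1: pose=(-5,5,S); sL=200/113, sR=40/37; mL=5960/4181, mR=-200/113; mL+mR=-1440/4181 → advance -1; mR−mL=-13360/4181 → turn -1·90°
n=2: pose=(-5,6,W); sL=100/101, sR=20/29; mL=2460/2929, mR=-100/101; mL+mR=-440/2929 → advance -1; mR−mL=-5360/2929 → turn -1·90°
n=3: pose=(-4,6,N); sL=200/269, sR=40/41; mL=9480/11029, mR=-200/269; mL+mR=1280/11029 → advance +1; mR−mL=-17680/11029 → turn -1·90°
n=4: pose=(-4,7,E); sL=25/29, sR=25/17; mL=575/493, mR=-25/29; mL+mR=150/493 → advance +1; mR−mL=-1000/493 → turn -1·90°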